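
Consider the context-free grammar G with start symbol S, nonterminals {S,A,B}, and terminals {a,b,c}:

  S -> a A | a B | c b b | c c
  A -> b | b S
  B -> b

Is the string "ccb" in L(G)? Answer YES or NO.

Convert to CNF:
  S -> T1 A | T1 B | T2 T2 | T2 X3
  A -> T0 S | b
  B -> b
  T0 -> b
  T1 -> a
  T2 -> c
  X3 -> T0 T0

CYK fill:
  T[0,0] 'c' = {T2}  orig:{}
  T[1,1] 'c' = {T2}  orig:{}
  T[2,2] 'b' = {A,B,T0}  orig:{A,B}
  T[0,1] 'cc' = {S}
  T[1,2] 'cb' = ∅
  T[0,2] 'ccb' = ∅

S ∉ T[0,2] ⇒ NO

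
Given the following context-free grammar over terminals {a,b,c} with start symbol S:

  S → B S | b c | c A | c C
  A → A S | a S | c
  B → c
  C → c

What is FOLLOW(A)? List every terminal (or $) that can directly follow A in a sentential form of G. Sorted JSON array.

FIRST iteration:
round 1:
  A via A→a S: +{a}
  A via A→c: +{c}
  B via B→c: +{c}
  C via C→c: +{c}
  S via S→B S: +{c}
  S via S→b c: +{b}
  FIRST(S)={b,c}  FIRST(A)={a,c}  FIRST(B)={c}  FIRST(C)={c}
round 2: (no change)
  FIRST(S)={b,c}  FIRST(A)={a,c}  FIRST(B)={c}  FIRST(C)={c}

Compute FOLLOW by fixpoint:
FOLLOW(S) := {$}
[1]
  A→A S: FOLLOW(A) ⊇ FIRST(S) = {b,c}; new: +{b,c}
  A→A S: FOLLOW(S) ⊇ FOLLOW(A) ⊇ {b,c}; new: +{b,c}
  S→B S: FOLLOW(B) ⊇ FIRST(S) = {b,c}; new: +{b,c}
  S→c A: FOLLOW(A) ⊇ FOLLOW(S) ⊇ {$,b,c}; new: +{$}
  S→c C: FOLLOW(C) ⊇ FOLLOW(S) ⊇ {$,b,c}; new: +{$,b,c}
  FOLLOW(S)={$,b,c}  FOLLOW(A)={$,b,c}  FOLLOW(B)={b,c}  FOLLOW(C)={$,b,c}
[2] (no change)
  FOLLOW(S)={$,b,c}  FOLLOW(A)={$,b,c}  FOLLOW(B)={b,c}  FOLLOW(C)={$,b,c}

FOLLOW(A) = ["$", "b", "c"]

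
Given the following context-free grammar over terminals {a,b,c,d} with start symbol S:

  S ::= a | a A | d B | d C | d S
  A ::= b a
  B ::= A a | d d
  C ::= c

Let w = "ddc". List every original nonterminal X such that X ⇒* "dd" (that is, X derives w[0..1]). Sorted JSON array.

Convert to CNF:
  S -> T1 A | T2 B | T2 C | T2 S | a
  A -> T0 T1
  B -> A T1 | T2 T2
  C -> c
  T0 -> b
  T1 -> a
  T2 -> d

CYK fill — only the sub-triangle for w[0..1]:
  [0..0]={T2}  "d"  orig:{}
  [1..1]={T2}  "d"  orig:{}
  [0..1]={B}  "dd"

Original NTs in T[0,1] deriving "dd": ["B"]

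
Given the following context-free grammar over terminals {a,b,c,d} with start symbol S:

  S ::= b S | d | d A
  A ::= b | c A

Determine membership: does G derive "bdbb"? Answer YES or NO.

CNF form of G:
  S -> T1 S | T2 A | d
  A -> T0 A | b
  T0 -> c
  T1 -> b
  T2 -> d

CYK table (by increasing span):
  [0..0]={A,T1}  "b"  orig:{A}
  [1..1]={S,T2}  "d"  orig:{S}
  [2..2]={A,T1}  "b"  orig:{A}
  [3..3]={A,T1}  "b"  orig:{A}
  [0..1]={S}  "bd"
  [1..2]={S}  "db"
  [2..3]=∅  "bb"
  [0..2]={S}  "bdb"
  [1..3]=∅  "dbb"
  [0..3]=∅  "bdbb"

S ∉ T[0,3] ⇒ NO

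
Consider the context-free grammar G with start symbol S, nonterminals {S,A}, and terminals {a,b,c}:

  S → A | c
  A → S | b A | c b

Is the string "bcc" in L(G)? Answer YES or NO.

CNF form of G:
  S -> T0 A | T1 T0 | c
  A -> T0 A | T1 T0 | c
  T0 -> b
  T1 -> c

CYK table (by increasing span):
  T[0,0] 'b' = {T0}  orig:{}
  T[1,1] 'c' = {A,S,T1}  orig:{A,S}
  T[2,2] 'c' = {A,S,T1}  orig:{A,S}
  T[0,1] 'bc' = {A,S}
  T[1,2] 'cc' = ∅
  T[0,2] 'bcc' = ∅

S ∉ T[0,2] ⇒ NO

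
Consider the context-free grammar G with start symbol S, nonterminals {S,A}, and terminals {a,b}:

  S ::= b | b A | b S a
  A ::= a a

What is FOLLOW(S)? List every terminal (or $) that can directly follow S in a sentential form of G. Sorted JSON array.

FIRST iteration:
pass 1:
  A via A→a a: +{a}
  S via S→b: +{b}
  FIRST(S)={b}  FIRST(A)={a}
pass 2: (stable)
  FIRST(S)={b}  FIRST(A)={a}

Compute FOLLOW by fixpoint:
seed FOLLOW(S) with $
[1]
  S→b A: FOLLOW(A) ⊇ FOLLOW(S) ⊇ {$}; new: +{$}
  S→b S a: FOLLOW(S) ⊇ FIRST(a) = {a}; new: +{a}
  FOLLOW(S)={$,a}  FOLLOW(A)={$}
[2]
  S→b A: FOLLOW(A) ⊇ FOLLOW(S) ⊇ {$,a}; new: +{a}
  FOLLOW(S)={$,a}  FOLLOW(A)={$,a}
[3] done
  FOLLOW(S)={$,a}  FOLLOW(A)={$,a}

FOLLOW(S) = ["$", "a"]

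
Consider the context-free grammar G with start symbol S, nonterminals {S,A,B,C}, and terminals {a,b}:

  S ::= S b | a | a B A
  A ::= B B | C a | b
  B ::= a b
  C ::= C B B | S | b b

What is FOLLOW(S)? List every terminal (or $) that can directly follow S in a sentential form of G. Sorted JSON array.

Compute FIRST by fixpoint:
round 1:
  A via A→b: +{b}
  B via B→a b: +{a}
  C via C→b b: +{b}
  S via S→a: +{a}
  FIRST[S]={a}  FIRST[A]={b}  FIRST[B]={a}  FIRST[C]={b}
round 2:
  A via A→B B: +{a}
  C via C→S: +{a}
  FIRST[S]={a}  FIRST[A]={a,b}  FIRST[B]={a}  FIRST[C]={a,b}
round 3: (stable)
  FIRST[S]={a}  FIRST[A]={a,b}  FIRST[B]={a}  FIRST[C]={a,b}

FOLLOW iteration:
seed FOLLOW(S) with $
iter 1:
  A→B B: FOLLOW(B) ⊇ FIRST(B) = {a}; new: +{a}
  A→C a: FOLLOW(C) ⊇ FIRST(a) = {a}; new: +{a}
  C→S: FOLLOW(S) ⊇ FOLLOW(C) ⊇ {a}; new: +{a}
  S→S b: FOLLOW(S) ⊇ FIRST(b) = {b}; new: +{b}
  S→a B A: FOLLOW(B) ⊇ FIRST(A) = {a,b}; new: +{b}
  S→a B A: FOLLOW(A) ⊇ FOLLOW(S) ⊇ {$,a,b}; new: +{$,a,b}
  S: {$,a,b}  A: {$,a,b}  B: {a,b}  C: {a}
iter 2:
  A→B B: FOLLOW(B) ⊇ FOLLOW(A) ⊇ {$,a,b}; new: +{$}
  S: {$,a,b}  A: {$,a,b}  B: {$,a,b}  C: {a}
iter 3: — fixpoint
  S: {$,a,b}  A: {$,a,b}  B: {$,a,b}  C: {a}

FOLLOW(S) = ["$", "a", "b"]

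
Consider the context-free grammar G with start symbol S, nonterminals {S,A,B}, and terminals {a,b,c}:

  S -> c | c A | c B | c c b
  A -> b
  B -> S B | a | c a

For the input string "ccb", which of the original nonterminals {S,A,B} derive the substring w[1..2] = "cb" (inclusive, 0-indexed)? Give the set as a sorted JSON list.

Convert to CNF:
  S -> T0 A | T0 B | T0 X3 | c
  A -> b
  B -> S B | T0 T1 | a
  T0 -> c
  T1 -> a
  T2 -> b
  X3 -> T0 T2

CYK table (by increasing span) — only the sub-triangle for w[1..2]:
  [1..1]={S,T0}  "c"  orig:{S}
  [2..2]={A,T2}  "b"  orig:{A}
  [1..2]={S,X3}  "cb"  orig:{S}

Original NTs in T[1,2] deriving "cb": ["S"]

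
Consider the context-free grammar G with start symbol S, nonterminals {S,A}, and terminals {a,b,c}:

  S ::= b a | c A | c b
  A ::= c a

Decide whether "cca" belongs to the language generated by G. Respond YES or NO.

Convert to CNF:
  S -> T0 A | T0 T2 | T2 T1
  A -> T0 T1
  T0 -> c
  T1 -> a
  T2 -> b

Fill CYK table bottom-up:
  [0..0]={T0}  "c"  orig:{}
  [1..1]={T0}  "c"  orig:{}
  [2..2]={T1}  "a"  orig:{}
  [0..1]=∅  "cc"
  [1..2]={A}  "ca"
  [0..2]={S}  "cca"

S ∈ T[0,2] ⇒ YES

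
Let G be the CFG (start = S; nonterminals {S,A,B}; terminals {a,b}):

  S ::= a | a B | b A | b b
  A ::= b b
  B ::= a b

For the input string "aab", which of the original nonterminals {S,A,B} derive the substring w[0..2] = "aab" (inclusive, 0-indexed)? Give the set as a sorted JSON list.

CNF form of G:
  S -> T0 A | T0 T0 | T1 B | a
  A -> T0 T0
  B -> T1 T0
  T0 -> b
  T1 -> a

CYK fill, restricted to cells inside w[0..2]:
  [0..0]={S,T1}  "a"  orig:{S}
  [1..1]={S,T1}  "a"  orig:{S}
  [2..2]={T0}  "b"  orig:{}
  [0..1]=∅  "aa"
  [1..2]={B}  "ab"
  [0..2]={S}  "aab"

Original NTs in T[0,2] deriving "aab": ["S"]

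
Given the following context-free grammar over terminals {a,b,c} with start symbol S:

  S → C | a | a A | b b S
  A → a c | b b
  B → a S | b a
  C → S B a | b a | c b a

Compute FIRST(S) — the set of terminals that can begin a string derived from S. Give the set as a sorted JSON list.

Compute FIRST by fixpoint:
pass 1:
  A via A→a c: +{a}
  A via A→b b: +{b}
  B via B→a S: +{a}
  B via B→b a: +{b}
  C via C→b a: +{b}
  C via C→c b a: +{c}
  S via S→C: +{b,c}
  S via S→a: +{a}
  FIRST(S)={a,b,c}  FIRST(A)={a,b}  FIRST(B)={a,b}  FIRST(C)={b,c}
pass 2:
  C via C→S B a: +{a}
  FIRST(S)={a,b,c}  FIRST(A)={a,b}  FIRST(B)={a,b}  FIRST(C)={a,b,c}
pass 3: (no change)
  FIRST(S)={a,b,c}  FIRST(A)={a,b}  FIRST(B)={a,b}  FIRST(C)={a,b,c}

FIRST(S) = ["a", "b", "c"]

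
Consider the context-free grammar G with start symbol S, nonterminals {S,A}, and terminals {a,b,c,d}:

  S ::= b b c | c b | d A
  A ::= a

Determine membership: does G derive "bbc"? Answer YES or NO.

CNF form of G:
  S -> T0 X3 | T1 T0 | T2 A
  A -> a
  T0 -> b
  T1 -> c
  T2 -> d
  X3 -> T0 T1

CYK fill:
  cell(0,0) b: {T0}  orig:{}
  cell(1,1) b: {T0}  orig:{}
  cell(2,2) c: {T1}  orig:{}
  cell(0,1) bb: ∅
  cell(1,2) bc: {X3}  orig:{}
  cell(0,2) bbc: {S}

S ∈ T[0,2] ⇒ YES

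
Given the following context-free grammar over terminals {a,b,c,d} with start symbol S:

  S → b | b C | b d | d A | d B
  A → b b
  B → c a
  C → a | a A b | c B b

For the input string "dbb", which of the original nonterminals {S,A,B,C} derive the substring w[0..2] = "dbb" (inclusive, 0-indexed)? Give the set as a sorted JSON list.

CNF form of G:
  S -> T0 C | T0 T3 | T3 A | T3 B | b
  A -> T0 T0
  B -> T1 T2
  C -> T1 X5 | T2 X4 | a
  T0 -> b
  T1 -> c
  T2 -> a
  T3 -> d
  X4 -> A T0
  X5 -> B T0

Fill CYK table bottom-up — only the sub-triangle for w[0..2]:
  cell(0,0) d: {T3}  orig:{}
  cell(1,1) b: {S,T0}  orig:{S}
  cell(2,2) b: {S,T0}  orig:{S}
  cell(0,1) db: ∅
  cell(1,2) bb: {A}
  cell(0,2) dbb: {S}

Original NTs in T[0,2] deriving "dbb": ["S"]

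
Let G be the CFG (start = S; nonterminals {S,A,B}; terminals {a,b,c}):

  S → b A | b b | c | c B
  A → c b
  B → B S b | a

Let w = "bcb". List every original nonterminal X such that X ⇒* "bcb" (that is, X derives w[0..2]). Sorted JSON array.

Convert to CNF:
  S -> T0 B | T1 A | T1 T1 | c
  A -> T0 T1
  B -> B X2 | a
  T0 -> c
  T1 -> b
  X2 -> S T1

CYK table (by increasing span) — only the sub-triangle for w[0..2]:
  cell(0,0) b: {T1}  orig:{}
  cell(1,1) c: {S,T0}  orig:{S}
  cell(2,2) b: {T1}  orig:{}
  cell(0,1) bc: ∅
  cell(1,2) cb: {A,X2}  orig:{A}
  cell(0,2) bcb: {S}

Original NTs in T[0,2] deriving "bcb": ["S"]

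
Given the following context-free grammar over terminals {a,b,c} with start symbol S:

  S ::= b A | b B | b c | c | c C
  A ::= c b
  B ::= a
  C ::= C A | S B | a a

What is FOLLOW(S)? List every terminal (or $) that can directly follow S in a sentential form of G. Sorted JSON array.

FIRST sets, iterate to fixpoint:
[1]
  A via A→c b: +{c}
  B via B→a: +{a}
  C via C→a a: +{a}
  S via S→b A: +{b}
  S via S→c: +{c}
  S: {b,c}  A: {c}  B: {a}  C: {a}
[2]
  C via C→S B: +{b,c}
  S: {b,c}  A: {c}  B: {a}  C: {a,b,c}
[3] (no change)
  S: {b,c}  A: {c}  B: {a}  C: {a,b,c}

FOLLOW sets:
FOLLOW(S) := {$}
pass 1:
  C→C A: FOLLOW(C) ⊇ FIRST(A) = {c}; new: +{c}
  C→C A: FOLLOW(A) ⊇ FOLLOW(C) ⊇ {c}; new: +{c}
  C→S B: FOLLOW(S) ⊇ FIRST(B) = {a}; new: +{a}
  C→S B: FOLLOW(B) ⊇ FOLLOW(C) ⊇ {c}; new: +{c}
  S→b A: FOLLOW(A) ⊇ FOLLOW(S) ⊇ {$,a}; new: +{$,a}
  S→b B: FOLLOW(B) ⊇ FOLLOW(S) ⊇ {$,a}; new: +{$,a}
  S→c C: FOLLOW(C) ⊇ FOLLOW(S) ⊇ {$,a}; new: +{$,a}
  FOLLOW(S)={$,a}  FOLLOW(A)={$,a,c}  FOLLOW(B)={$,a,c}  FOLLOW(C)={$,a,c}
pass 2: — fixpoint
  FOLLOW(S)={$,a}  FOLLOW(A)={$,a,c}  FOLLOW(B)={$,a,c}  FOLLOW(C)={$,a,c}

FOLLOW(S) = ["$", "a"]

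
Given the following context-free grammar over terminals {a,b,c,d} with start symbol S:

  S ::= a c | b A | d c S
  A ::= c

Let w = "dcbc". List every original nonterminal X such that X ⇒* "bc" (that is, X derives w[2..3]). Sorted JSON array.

CNF form of G:
  S -> T0 T1 | T2 A | T3 X4
  A -> c
  T0 -> a
  T1 -> c
  T2 -> b
  T3 -> d
  X4 -> T1 S

CYK fill, restricted to cells inside w[2..3]:
  T[2,2] 'b' = {T2}  orig:{}
  T[3,3] 'c' = {A,T1}  orig:{A}
  T[2,3] 'bc' = {S}

Original NTs in T[2,3] deriving "bc": ["S"]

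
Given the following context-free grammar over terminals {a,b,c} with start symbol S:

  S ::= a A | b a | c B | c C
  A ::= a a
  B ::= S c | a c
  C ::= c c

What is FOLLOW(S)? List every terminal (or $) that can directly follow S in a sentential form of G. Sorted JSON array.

FIRST iteration:
pass 1:
  A via A→a a: +{a}
  B via B→a c: +{a}
  C via C→c c: +{c}
  S via S→a A: +{a}
  S via S→b a: +{b}
  S via S→c B: +{c}
  S: {a,b,c}  A: {a}  B: {a}  C: {c}
pass 2:
  B via B→S c: +{b,c}
  S: {a,b,c}  A: {a}  B: {a,b,c}  C: {c}
pass 3: (stable)
  S: {a,b,c}  A: {a}  B: {a,b,c}  C: {c}

FOLLOW iteration:
initialize: $ ∈ FOLLOW(S)
pass 1:
  B→S c: FOLLOW(S) ⊇ FIRST(c) = {c}; new: +{c}
  S→a A: FOLLOW(A) ⊇ FOLLOW(S) ⊇ {$,c}; new: +{$,c}
  S→c B: FOLLOW(B) ⊇ FOLLOW(S) ⊇ {$,c}; new: +{$,c}
  S→c C: FOLLOW(C) ⊇ FOLLOW(S) ⊇ {$,c}; new: +{$,c}
  S: {$,c}  A: {$,c}  B: {$,c}  C: {$,c}
pass 2: (stable)
  S: {$,c}  A: {$,c}  B: {$,c}  C: {$,c}

FOLLOW(S) = ["$", "c"]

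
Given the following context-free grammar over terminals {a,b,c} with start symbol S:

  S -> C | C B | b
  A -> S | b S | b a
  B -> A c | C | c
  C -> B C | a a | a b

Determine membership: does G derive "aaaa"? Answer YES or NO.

CNF form of G:
  S -> B C | C B | T0 T0 | T0 T1 | b
  A -> B C | C B | T0 T0 | T0 T1 | T1 S | T1 T0 | b
  B -> A T2 | B C | T0 T0 | T0 T1 | c
  C -> B C | T0 T0 | T0 T1
  T0 -> a
  T1 -> b
  T2 -> c

CYK fill:
  [0..0]={T0}  "a"  orig:{}
  [1..1]={T0}  "a"  orig:{}
  [2..2]={T0}  "a"  orig:{}
  [3..3]={T0}  "a"  orig:{}
  [0..1]={A,B,C,S}  "aa"
  [1..2]={A,B,C,S}  "aa"
  [2..3]={A,B,C,S}  "aa"
  [0..2]=∅  "aaa"
  [1..3]=∅  "aaa"
  [0..3]={A,B,C,S}  "aaaa"

S ∈ T[0,3] ⇒ YES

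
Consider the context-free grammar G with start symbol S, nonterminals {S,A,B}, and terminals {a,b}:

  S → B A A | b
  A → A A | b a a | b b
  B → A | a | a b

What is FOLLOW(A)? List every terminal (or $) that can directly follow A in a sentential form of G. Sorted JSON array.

FIRST sets, iterate to fixpoint:
pass 1:
  A via A→b a a: +{b}
  B via B→A: +{b}
  B via B→a: +{a}
  S via S→B A A: +{a,b}
  FIRST(S)={a,b}  FIRST(A)={b}  FIRST(B)={a,b}
pass 2: — fixpoint
  FIRST(S)={a,b}  FIRST(A)={b}  FIRST(B)={a,b}

FOLLOW iteration:
initialize: $ ∈ FOLLOW(S)
iter 1:
  A→A A: FOLLOW(A) ⊇ FIRST(A) = {b}; new: +{b}
  S→B A A: FOLLOW(B) ⊇ FIRST(A) = {b}; new: +{b}
  S→B A A: FOLLOW(A) ⊇ FOLLOW(S) ⊇ {$}; new: +{$}
  S: {$}  A: {$,b}  B: {b}
iter 2: (no change)
  S: {$}  A: {$,b}  B: {b}

FOLLOW(A) = ["$", "b"]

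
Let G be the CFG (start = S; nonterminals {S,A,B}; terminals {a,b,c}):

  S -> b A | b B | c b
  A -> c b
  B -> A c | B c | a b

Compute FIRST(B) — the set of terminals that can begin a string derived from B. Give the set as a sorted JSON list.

Compute FIRST by fixpoint:
pass 1:
  A via A→c b: +{c}
  B via B→A c: +{c}
  B via B→a b: +{a}
  S via S→b A: +{b}
  S via S→c b: +{c}
  FIRST[S]={b,c}  FIRST[A]={c}  FIRST[B]={a,c}
pass 2: (stable)
  FIRST[S]={b,c}  FIRST[A]={c}  FIRST[B]={a,c}

FIRST(B) = ["a", "c"]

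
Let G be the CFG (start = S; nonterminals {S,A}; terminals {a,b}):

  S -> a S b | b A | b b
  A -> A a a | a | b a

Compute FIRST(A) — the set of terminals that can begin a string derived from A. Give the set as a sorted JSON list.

Compute FIRST by fixpoint:
[1]
  A via A→a: +{a}
  A via A→b a: +{b}
  S via S→a S b: +{a}
  S via S→b A: +{b}
  S: {a,b}  A: {a,b}
[2] (stable)
  S: {a,b}  A: {a,b}

FIRST(A) = ["a", "b"]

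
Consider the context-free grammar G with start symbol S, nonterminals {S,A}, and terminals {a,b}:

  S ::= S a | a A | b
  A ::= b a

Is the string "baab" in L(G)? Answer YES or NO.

Convert to CNF:
  S -> S T1 | T1 A | b
  A -> T0 T1
  T0 -> b
  T1 -> a

CYK table (by increasing span):
  [0..0]={S,T0}  "b"  orig:{S}
  [1..1]={T1}  "a"  orig:{}
  [2..2]={T1}  "a"  orig:{}
  [3..3]={S,T0}  "b"  orig:{S}
  [0..1]={A,S}  "ba"
  [1..2]=∅  "aa"
  [2..3]=∅  "ab"
  [0..2]={S}  "baa"
  [1..3]=∅  "aab"
  [0..3]=∅  "baab"

S ∉ T[0,3] ⇒ NO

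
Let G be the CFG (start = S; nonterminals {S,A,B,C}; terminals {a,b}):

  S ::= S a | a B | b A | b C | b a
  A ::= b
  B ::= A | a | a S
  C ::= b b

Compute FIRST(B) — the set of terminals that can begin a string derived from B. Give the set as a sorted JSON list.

FIRST iteration:
[1]
  A via A→b: +{b}
  B via B→A: +{b}
  B via B→a: +{a}
  C via C→b b: +{b}
  S via S→a B: +{a}
  S via S→b A: +{b}
  FIRST[S]={a,b}  FIRST[A]={b}  FIRST[B]={a,b}  FIRST[C]={b}
[2] (no change)
  FIRST[S]={a,b}  FIRST[A]={b}  FIRST[B]={a,b}  FIRST[C]={b}

FIRST(B) = ["a", "b"]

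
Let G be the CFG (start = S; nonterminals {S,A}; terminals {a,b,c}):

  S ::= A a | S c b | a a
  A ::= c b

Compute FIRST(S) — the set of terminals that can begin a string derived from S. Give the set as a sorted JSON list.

FIRST sets, iterate to fixpoint:
iter 1:
  A via A→c b: +{c}
  S via S→A a: +{c}
  S via S→a a: +{a}
  FIRST(S)={a,c}  FIRST(A)={c}
iter 2: (stable)
  FIRST(S)={a,c}  FIRST(A)={c}

FIRST(S) = ["a", "c"]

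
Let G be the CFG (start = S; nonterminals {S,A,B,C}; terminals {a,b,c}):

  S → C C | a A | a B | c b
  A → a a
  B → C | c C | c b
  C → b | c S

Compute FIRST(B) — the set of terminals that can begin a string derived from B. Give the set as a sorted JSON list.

Compute FIRST by fixpoint:
round 1:
  A via A→a a: +{a}
  B via B→c C: +{c}
  C via C→b: +{b}
  C via C→c S: +{c}
  S via S→C C: +{b,c}
  S via S→a A: +{a}
  FIRST(S)={a,b,c}  FIRST(A)={a}  FIRST(B)={c}  FIRST(C)={b,c}
round 2:
  B via B→C: +{b}
  FIRST(S)={a,b,c}  FIRST(A)={a}  FIRST(B)={b,c}  FIRST(C)={b,c}
round 3: — fixpoint
  FIRST(S)={a,b,c}  FIRST(A)={a}  FIRST(B)={b,c}  FIRST(C)={b,c}

FIRST(B) = ["b", "c"]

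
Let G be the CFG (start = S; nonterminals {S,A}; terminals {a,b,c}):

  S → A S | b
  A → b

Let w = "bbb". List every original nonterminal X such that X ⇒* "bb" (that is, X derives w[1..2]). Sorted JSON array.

Convert to CNF:
  S -> A S | b
  A -> b

CYK table (by increasing span) (cells [i..j] with 1 ≤ i ≤ j ≤ 2 only):
  cell(1,1) b: {A,S}
  cell(2,2) b: {A,S}
  cell(1,2) bb: {S}

Original NTs in T[1,2] deriving "bb": ["S"]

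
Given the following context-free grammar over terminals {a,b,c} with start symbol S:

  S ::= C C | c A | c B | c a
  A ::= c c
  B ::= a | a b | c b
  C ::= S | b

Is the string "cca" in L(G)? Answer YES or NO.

CNF form of G:
  S -> C C | T0 A | T0 B | T0 T1
  A -> T0 T0
  B -> T0 T2 | T1 T2 | a
  C -> C C | T0 A | T0 B | T0 T1 | b
  T0 -> c
  T1 -> a
  T2 -> b

Fill CYK table bottom-up:
  cell(0,0) c: {T0}  orig:{}
  cell(1,1) c: {T0}  orig:{}
  cell(2,2) a: {B,T1}  orig:{B}
  cell(0,1) cc: {A}
  cell(1,2) ca: {C,S}
  cell(0,2) cca: ∅

S ∉ T[0,2] ⇒ NO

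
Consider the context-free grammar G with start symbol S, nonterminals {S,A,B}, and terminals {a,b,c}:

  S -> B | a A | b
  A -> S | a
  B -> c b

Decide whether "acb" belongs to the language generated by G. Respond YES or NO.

CNF form of G:
  S -> T0 A | T1 T2 | b
  A -> T0 A | T1 T2 | a | b
  B -> T1 T2
  T0 -> a
  T1 -> c
  T2 -> b

CYK table (by increasing span):
  cell(0,0) a: {A,T0}  orig:{A}
  cell(1,1) c: {T1}  orig:{}
  cell(2,2) b: {A,S,T2}  orig:{A,S}
  cell(0,1) ac: ∅
  cell(1,2) cb: {A,B,S}
  cell(0,2) acb: {A,S}

S ∈ T[0,2] ⇒ YES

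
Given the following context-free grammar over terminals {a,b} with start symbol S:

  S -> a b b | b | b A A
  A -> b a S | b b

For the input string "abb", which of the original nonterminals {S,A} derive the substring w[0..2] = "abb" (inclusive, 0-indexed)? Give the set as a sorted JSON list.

CNF form of G:
  S -> T0 X4 | T1 X3 | b
  A -> T0 T0 | T0 X2
  T0 -> b
  T1 -> a
  X2 -> T1 S
  X3 -> T0 T0
  X4 -> A A

CYK fill — only the sub-triangle for w[0..2]:
  cell(0,0) a: {T1}  orig:{}
  cell(1,1) b: {S,T0}  orig:{S}
  cell(2,2) b: {S,T0}  orig:{S}
  cell(0,1) ab: {X2}  orig:{}
  cell(1,2) bb: {A,X3}  orig:{A}
  cell(0,2) abb: {S}

Original NTs in T[0,2] deriving "abb": ["S"]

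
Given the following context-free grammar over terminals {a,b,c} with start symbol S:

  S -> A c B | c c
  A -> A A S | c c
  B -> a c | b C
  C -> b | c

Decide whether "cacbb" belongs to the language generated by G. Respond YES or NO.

CNF form of G:
  S -> A X4 | T0 T0
  A -> A X3 | T0 T0
  B -> T1 T0 | T2 C
  C -> b | c
  T0 -> c
  T1 -> a
  T2 -> b
  X3 -> A S
  X4 -> T0 B

CYK fill:
  [0..0]={C,T0}  "c"  orig:{C}
  [1..1]={T1}  "a"  orig:{}
  [2..2]={C,T0}  "c"  orig:{C}
  [3..3]={C,T2}  "b"  orig:{C}
  [4..4]={C,T2}  "b"  orig:{C}
  [0..1]=∅  "ca"
  [1..2]={B}  "ac"
  [2..3]=∅  "cb"
  [3..4]={B}  "bb"
  [0..2]={X4}  "cac"  orig:{}
  [1..3]=∅  "acb"
  [2..4]={X4}  "cbb"  orig:{}
  [0..3]=∅  "cacb"
  [1..4]=∅  "acbb"
  [0..4]=∅  "cacbb"

S ∉ T[0,4] ⇒ NO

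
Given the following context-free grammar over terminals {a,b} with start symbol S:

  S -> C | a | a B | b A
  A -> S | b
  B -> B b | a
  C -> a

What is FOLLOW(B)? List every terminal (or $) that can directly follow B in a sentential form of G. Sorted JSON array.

FIRST iteration:
iter 1:
  A via A→b: +{b}
  B via B→a: +{a}
  C via C→a: +{a}
  S via S→C: +{a}
  S via S→b A: +{b}
  S: {a,b}  A: {b}  B: {a}  C: {a}
iter 2:
  A via A→S: +{a}
  S: {a,b}  A: {a,b}  B: {a}  C: {a}
iter 3: (stable)
  S: {a,b}  A: {a,b}  B: {a}  C: {a}

FOLLOW iteration:
seed FOLLOW(S) with $
round 1:
  B→B b: FOLLOW(B) ⊇ FIRST(b) = {b}; new: +{b}
  S→C: FOLLOW(C) ⊇ FOLLOW(S) ⊇ {$}; new: +{$}
  S→a B: FOLLOW(B) ⊇ FOLLOW(S) ⊇ {$}; new: +{$}
  S→b A: FOLLOW(A) ⊇ FOLLOW(S) ⊇ {$}; new: +{$}
  S: {$}  A: {$}  B: {$,b}  C: {$}
round 2: done
  S: {$}  A: {$}  B: {$,b}  C: {$}

FOLLOW(B) = ["$", "b"]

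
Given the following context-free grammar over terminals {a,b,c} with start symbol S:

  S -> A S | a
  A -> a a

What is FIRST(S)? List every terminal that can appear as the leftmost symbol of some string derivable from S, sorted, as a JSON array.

Compute FIRST by fixpoint:
pass 1:
  A via A→a a: +{a}
  S via S→A S: +{a}
  FIRST(S)={a}  FIRST(A)={a}
pass 2: — fixpoint
  FIRST(S)={a}  FIRST(A)={a}

FIRST(S) = ["a"]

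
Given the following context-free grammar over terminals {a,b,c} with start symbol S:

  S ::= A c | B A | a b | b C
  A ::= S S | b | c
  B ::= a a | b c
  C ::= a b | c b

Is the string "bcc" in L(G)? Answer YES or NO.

CNF form of G:
  S -> A T2 | B A | T0 T1 | T1 C
  A -> S S | b | c
  B -> T0 T0 | T1 T2
  C -> T0 T1 | T2 T1
  T0 -> a
  T1 -> b
  T2 -> c

CYK fill:
  [0..0]={A,T1}  "b"  orig:{A}
  [1..1]={A,T2}  "c"  orig:{A}
  [2..2]={A,T2}  "c"  orig:{A}
  [0..1]={B,S}  "bc"
  [1..2]={S}  "cc"
  [0..2]={S}  "bcc"

S ∈ T[0,2] ⇒ YES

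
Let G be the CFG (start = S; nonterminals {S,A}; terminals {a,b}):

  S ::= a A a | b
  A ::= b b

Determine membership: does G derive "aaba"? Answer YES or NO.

Convert to CNF:
  S -> T1 X2 | b
  A -> T0 T0
  T0 -> b
  T1 -> a
  X2 -> A T1

CYK table (by increasing span):
  T[0,0] 'a' = {T1}  orig:{}
  T[1,1] 'a' = {T1}  orig:{}
  T[2,2] 'b' = {S,T0}  orig:{S}
  T[3,3] 'a' = {T1}  orig:{}
  T[0,1] 'aa' = ∅
  T[1,2] 'ab' = ∅
  T[2,3] 'ba' = ∅
  T[0,2] 'aab' = ∅
  T[1,3] 'aba' = ∅
  T[0,3] 'aaba' = ∅

S ∉ T[0,3] ⇒ NO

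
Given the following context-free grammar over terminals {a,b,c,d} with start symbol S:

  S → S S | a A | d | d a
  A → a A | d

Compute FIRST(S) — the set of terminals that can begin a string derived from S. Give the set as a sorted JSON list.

Compute FIRST by fixpoint:
pass 1:
  A via A→a A: +{a}
  A via A→d: +{d}
  S via S→a A: +{a}
  S via S→d: +{d}
  FIRST[S]={a,d}  FIRST[A]={a,d}
pass 2: (no change)
  FIRST[S]={a,d}  FIRST[A]={a,d}

FIRST(S) = ["a", "d"]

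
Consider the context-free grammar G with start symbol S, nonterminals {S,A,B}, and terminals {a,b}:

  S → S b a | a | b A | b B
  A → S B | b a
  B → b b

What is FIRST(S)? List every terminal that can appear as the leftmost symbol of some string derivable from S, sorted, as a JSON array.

FIRST iteration:
iter 1:
  A via A→b a: +{b}
  B via B→b b: +{b}
  S via S→a: +{a}
  S via S→b A: +{b}
  FIRST(S)={a,b}  FIRST(A)={b}  FIRST(B)={b}
iter 2:
  A via A→S B: +{a}
  FIRST(S)={a,b}  FIRST(A)={a,b}  FIRST(B)={b}
iter 3: — fixpoint
  FIRST(S)={a,b}  FIRST(A)={a,b}  FIRST(B)={b}

FIRST(S) = ["a", "b"]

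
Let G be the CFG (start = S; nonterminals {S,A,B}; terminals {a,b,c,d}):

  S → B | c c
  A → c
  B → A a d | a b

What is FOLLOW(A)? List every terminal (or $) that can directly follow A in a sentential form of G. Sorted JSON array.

FIRST iteration:
iter 1:
  A via A→c: +{c}
  B via B→A a d: +{c}
  B via B→a b: +{a}
  S via S→B: +{a,c}
  FIRST(S)={a,c}  FIRST(A)={c}  FIRST(B)={a,c}
iter 2: (no change)
  FIRST(S)={a,c}  FIRST(A)={c}  FIRST(B)={a,c}

FOLLOW sets:
initialize: $ ∈ FOLLOW(S)
round 1:
  B→A a d: FOLLOW(A) ⊇ FIRST(a) = {a}; new: +{a}
  S→B: FOLLOW(B) ⊇ FOLLOW(S) ⊇ {$}; new: +{$}
  FOLLOW(S)={$}  FOLLOW(A)={a}  FOLLOW(B)={$}
round 2: (stable)
  FOLLOW(S)={$}  FOLLOW(A)={a}  FOLLOW(B)={$}

FOLLOW(A) = ["a"]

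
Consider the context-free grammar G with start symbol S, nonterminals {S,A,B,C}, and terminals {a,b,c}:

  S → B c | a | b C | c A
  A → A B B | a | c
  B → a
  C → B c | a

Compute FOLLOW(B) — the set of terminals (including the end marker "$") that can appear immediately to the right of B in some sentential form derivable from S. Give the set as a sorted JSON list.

FIRST sets, iterate to fixpoint:
pass 1:
  A via A→a: +{a}
  A via A→c: +{c}
  B via B→a: +{a}
  C via C→B c: +{a}
  S via S→B c: +{a}
  S via S→b C: +{b}
  S via S→c A: +{c}
  FIRST(S)={a,b,c}  FIRST(A)={a,c}  FIRST(B)={a}  FIRST(C)={a}
pass 2: (stable)
  FIRST(S)={a,b,c}  FIRST(A)={a,c}  FIRST(B)={a}  FIRST(C)={a}

FOLLOW sets:
FOLLOW(S) := {$}
iter 1:
  A→A B B: FOLLOW(A) ⊇ FIRST(B) = {a}; new: +{a}
  A→A B B: FOLLOW(B) ⊇ FIRST(B) = {a}; new: +{a}
  C→B c: FOLLOW(B) ⊇ FIRST(c) = {c}; new: +{c}
  S→b C: FOLLOW(C) ⊇ FOLLOW(S) ⊇ {$}; new: +{$}
  S→c A: FOLLOW(A) ⊇ FOLLOW(S) ⊇ {$}; new: +{$}
  FOLLOW(S)={$}  FOLLOW(A)={$,a}  FOLLOW(B)={a,c}  FOLLOW(C)={$}
iter 2:
  A→A B B: FOLLOW(B) ⊇ FOLLOW(A) ⊇ {$,a}; new: +{$}
  FOLLOW(S)={$}  FOLLOW(A)={$,a}  FOLLOW(B)={$,a,c}  FOLLOW(C)={$}
iter 3: (stable)
  FOLLOW(S)={$}  FOLLOW(A)={$,a}  FOLLOW(B)={$,a,c}  FOLLOW(C)={$}

FOLLOW(B) = ["$", "a", "c"]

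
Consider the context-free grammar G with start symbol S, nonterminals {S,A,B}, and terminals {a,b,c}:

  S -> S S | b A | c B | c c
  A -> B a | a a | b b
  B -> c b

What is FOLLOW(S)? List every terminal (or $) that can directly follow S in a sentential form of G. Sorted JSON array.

FIRST sets, iterate to fixpoint:
[1]
  A via A→a a: +{a}
  A via A→b b: +{b}
  B via B→c b: +{c}
  S via S→b A: +{b}
  S via S→c B: +{c}
  FIRST(S)={b,c}  FIRST(A)={a,b}  FIRST(B)={c}
[2]
  A via A→B a: +{c}
  FIRST(S)={b,c}  FIRST(A)={a,b,c}  FIRST(B)={c}
[3] done
  FIRST(S)={b,c}  FIRST(A)={a,b,c}  FIRST(B)={c}

FOLLOW iteration:
FOLLOW(S) := {$}
iter 1:
  A→B a: FOLLOW(B) ⊇ FIRST(a) = {a}; new: +{a}
  S→S S: FOLLOW(S) ⊇ FIRST(S) = {b,c}; new: +{b,c}
  S→b A: FOLLOW(A) ⊇ FOLLOW(S) ⊇ {$,b,c}; new: +{$,b,c}
  S→c B: FOLLOW(B) ⊇ FOLLOW(S) ⊇ {$,b,c}; new: +{$,b,c}
  FOLLOW[S]={$,b,c}  FOLLOW[A]={$,b,c}  FOLLOW[B]={$,a,b,c}
iter 2: (no change)
  FOLLOW[S]={$,b,c}  FOLLOW[A]={$,b,c}  FOLLOW[B]={$,a,b,c}

FOLLOW(S) = ["$", "b", "c"]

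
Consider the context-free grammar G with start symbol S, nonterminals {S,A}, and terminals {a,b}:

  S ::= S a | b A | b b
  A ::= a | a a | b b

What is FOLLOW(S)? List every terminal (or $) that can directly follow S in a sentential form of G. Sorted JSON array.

FIRST sets, iterate to fixpoint:
pass 1:
  A via A→a: +{a}
  A via A→b b: +{b}
  S via S→b A: +{b}
  FIRST[S]={b}  FIRST[A]={a,b}
pass 2: (no change)
  FIRST[S]={b}  FIRST[A]={a,b}

FOLLOW iteration:
initialize: $ ∈ FOLLOW(S)
[1]
  S→S a: FOLLOW(S) ⊇ FIRST(a) = {a}; new: +{a}
  S→b A: FOLLOW(A) ⊇ FOLLOW(S) ⊇ {$,a}; new: +{$,a}
  FOLLOW(S)={$,a}  FOLLOW(A)={$,a}
[2] — fixpoint
  FOLLOW(S)={$,a}  FOLLOW(A)={$,a}

FOLLOW(S) = ["$", "a"]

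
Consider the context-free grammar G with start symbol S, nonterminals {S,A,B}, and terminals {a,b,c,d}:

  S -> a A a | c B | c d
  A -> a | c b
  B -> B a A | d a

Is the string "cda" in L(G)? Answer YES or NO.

Convert to CNF:
  S -> T0 B | T0 T3 | T2 X5
  A -> T0 T1 | a
  B -> B X4 | T3 T2
  T0 -> c
  T1 -> b
  T2 -> a
  T3 -> d
  X4 -> T2 A
  X5 -> A T2

CYK fill:
  [0..0]={T0}  "c"  orig:{}
  [1..1]={T3}  "d"  orig:{}
  [2..2]={A,T2}  "a"  orig:{A}
  [0..1]={S}  "cd"
  [1..2]={B}  "da"
  [0..2]={S}  "cda"

S ∈ T[0,2] ⇒ YES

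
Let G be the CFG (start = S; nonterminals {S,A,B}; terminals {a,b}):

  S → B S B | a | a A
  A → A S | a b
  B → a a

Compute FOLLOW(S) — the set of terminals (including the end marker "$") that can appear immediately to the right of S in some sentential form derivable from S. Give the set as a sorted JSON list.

FIRST iteration:
iter 1:
  A via A→a b: +{a}
  B via B→a a: +{a}
  S via S→B S B: +{a}
  FIRST(S)={a}  FIRST(A)={a}  FIRST(B)={a}
iter 2: — fixpoint
  FIRST(S)={a}  FIRST(A)={a}  FIRST(B)={a}

FOLLOW sets:
initialize: $ ∈ FOLLOW(S)
iter 1:
  A→A S: FOLLOW(A) ⊇ FIRST(S) = {a}; new: +{a}
  A→A S: FOLLOW(S) ⊇ FOLLOW(A) ⊇ {a}; new: +{a}
  S→B S B: FOLLOW(B) ⊇ FIRST(S) = {a}; new: +{a}
  S→B S B: FOLLOW(B) ⊇ FOLLOW(S) ⊇ {$,a}; new: +{$}
  S→a A: FOLLOW(A) ⊇ FOLLOW(S) ⊇ {$,a}; new: +{$}
  S: {$,a}  A: {$,a}  B: {$,a}
iter 2: done
  S: {$,a}  A: {$,a}  B: {$,a}

FOLLOW(S) = ["$", "a"]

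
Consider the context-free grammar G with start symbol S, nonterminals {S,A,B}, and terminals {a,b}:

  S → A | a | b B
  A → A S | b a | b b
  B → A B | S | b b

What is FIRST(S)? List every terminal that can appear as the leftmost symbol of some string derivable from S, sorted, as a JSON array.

FIRST sets, iterate to fixpoint:
iter 1:
  A via A→b a: +{b}
  B via B→A B: +{b}
  S via S→A: +{b}
  S via S→a: +{a}
  FIRST[S]={a,b}  FIRST[A]={b}  FIRST[B]={b}
iter 2:
  B via B→S: +{a}
  FIRST[S]={a,b}  FIRST[A]={b}  FIRST[B]={a,b}
iter 3: — fixpoint
  FIRST[S]={a,b}  FIRST[A]={b}  FIRST[B]={a,b}

FIRST(S) = ["a", "b"]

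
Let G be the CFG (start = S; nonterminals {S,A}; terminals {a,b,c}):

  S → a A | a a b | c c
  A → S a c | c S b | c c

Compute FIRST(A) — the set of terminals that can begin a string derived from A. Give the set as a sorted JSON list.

FIRST iteration:
round 1:
  A via A→c S b: +{c}
  S via S→a A: +{a}
  S via S→c c: +{c}
  FIRST(S)={a,c}  FIRST(A)={c}
round 2:
  A via A→S a c: +{a}
  FIRST(S)={a,c}  FIRST(A)={a,c}
round 3: — fixpoint
  FIRST(S)={a,c}  FIRST(A)={a,c}

FIRST(A) = ["a", "c"]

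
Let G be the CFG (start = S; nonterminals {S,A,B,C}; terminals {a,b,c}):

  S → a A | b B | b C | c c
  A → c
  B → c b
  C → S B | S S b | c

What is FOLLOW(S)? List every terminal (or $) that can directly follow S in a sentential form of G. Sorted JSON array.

FIRST iteration:
pass 1:
  A via A→c: +{c}
  B via B→c b: +{c}
  C via C→c: +{c}
  S via S→a A: +{a}
  S via S→b B: +{b}
  S via S→c c: +{c}
  FIRST(S)={a,b,c}  FIRST(A)={c}  FIRST(B)={c}  FIRST(C)={c}
pass 2:
  C via C→S B: +{a,b}
  FIRST(S)={a,b,c}  FIRST(A)={c}  FIRST(B)={c}  FIRST(C)={a,b,c}
pass 3: (no change)
  FIRST(S)={a,b,c}  FIRST(A)={c}  FIRST(B)={c}  FIRST(C)={a,b,c}

FOLLOW iteration:
initialize: $ ∈ FOLLOW(S)
iter 1:
  C→S B: FOLLOW(S) ⊇ FIRST(B) = {c}; new: +{c}
  C→S S b: FOLLOW(S) ⊇ FIRST(S) = {a,b,c}; new: +{a,b}
  S→a A: FOLLOW(A) ⊇ FOLLOW(S) ⊇ {$,a,b,c}; new: +{$,a,b,c}
  S→b B: FOLLOW(B) ⊇ FOLLOW(S) ⊇ {$,a,b,c}; new: +{$,a,b,c}
  S→b C: FOLLOW(C) ⊇ FOLLOW(S) ⊇ {$,a,b,c}; new: +{$,a,b,c}
  FOLLOW[S]={$,a,b,c}  FOLLOW[A]={$,a,b,c}  FOLLOW[B]={$,a,b,c}  FOLLOW[C]={$,a,b,c}
iter 2: — fixpoint
  FOLLOW[S]={$,a,b,c}  FOLLOW[A]={$,a,b,c}  FOLLOW[B]={$,a,b,c}  FOLLOW[C]={$,a,b,c}

FOLLOW(S) = ["$", "a", "b", "c"]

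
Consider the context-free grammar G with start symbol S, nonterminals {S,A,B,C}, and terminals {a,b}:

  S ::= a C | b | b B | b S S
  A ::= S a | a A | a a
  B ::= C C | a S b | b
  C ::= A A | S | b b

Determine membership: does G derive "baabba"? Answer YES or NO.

Convert to CNF:
  S -> T0 C | T1 B | T1 X4 | b
  A -> S T0 | T0 A | T0 T0
  B -> C C | T0 X2 | b
  C -> A A | T0 C | T1 B | T1 T1 | T1 X3 | b
  T0 -> a
  T1 -> b
  X2 -> S T1
  X3 -> S S
  X4 -> S S

CYK fill:
  [0..0]={B,C,S,T1}  "b"  orig:{B,C,S}
  [1..1]={T0}  "a"  orig:{}
  [2..2]={T0}  "a"  orig:{}
  [3..3]={B,C,S,T1}  "b"  orig:{B,C,S}
  [4..4]={B,C,S,T1}  "b"  orig:{B,C,S}
  [5..5]={T0}  "a"  orig:{}
  [0..1]={A}  "ba"
  [1..2]={A}  "aa"
  [2..3]={C,S}  "ab"
  [3..4]={B,C,S,X2,X3,X4}  "bb"  orig:{B,C,S}
  [4..5]={A}  "ba"
  [0..2]=∅  "baa"
  [1..3]={C,S}  "aab"
  [2..4]={B,C,S,X2,X3,X4}  "abb"  orig:{B,C,S}
  [3..5]={A}  "bba"
  [0..3]={B,X3,X4}  "baab"  orig:{B}
  [1..4]={B,C,S,X2,X3,X4}  "aabb"  orig:{B,C,S}
  [2..5]={A}  "abba"
  [0..4]={B,C,S,X3,X4}  "baabb"  orig:{B,C,S}
  [1..5]={A,C}  "aabba"
  [0..5]={A,B,C}  "baabba"

S ∉ T[0,5] ⇒ NO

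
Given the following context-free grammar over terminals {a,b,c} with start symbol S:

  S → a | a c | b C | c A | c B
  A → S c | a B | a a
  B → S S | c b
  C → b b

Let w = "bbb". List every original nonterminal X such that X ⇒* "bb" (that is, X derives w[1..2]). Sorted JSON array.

Convert to CNF:
  S -> T0 A | T0 B | T1 T0 | T2 C | a
  A -> S T0 | T1 B | T1 T1
  B -> S S | T0 T2
  C -> T2 T2
  T0 -> c
  T1 -> a
  T2 -> b

Fill CYK table bottom-up — only the sub-triangle for w[1..2]:
  T[1,1] 'b' = {T2}  orig:{}
  T[2,2] 'b' = {T2}  orig:{}
  T[1,2] 'bb' = {C}

Original NTs in T[1,2] deriving "bb": ["C"]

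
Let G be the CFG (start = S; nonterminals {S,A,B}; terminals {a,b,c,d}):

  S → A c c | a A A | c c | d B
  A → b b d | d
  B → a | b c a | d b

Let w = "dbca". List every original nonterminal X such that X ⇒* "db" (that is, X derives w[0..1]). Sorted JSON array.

CNF form of G:
  S -> A X6 | T1 B | T2 T2 | T3 X7
  A -> T0 X4 | d
  B -> T0 X5 | T1 T0 | a
  T0 -> b
  T1 -> d
  T2 -> c
  T3 -> a
  X4 -> T0 T1
  X5 -> T2 T3
  X6 -> T2 T2
  X7 -> A A

Fill CYK table bottom-up — only the sub-triangle for w[0..1]:
  cell(0,0) d: {A,T1}  orig:{A}
  cell(1,1) b: {T0}  orig:{}
  cell(0,1) db: {B}

Original NTs in T[0,1] deriving "db": ["B"]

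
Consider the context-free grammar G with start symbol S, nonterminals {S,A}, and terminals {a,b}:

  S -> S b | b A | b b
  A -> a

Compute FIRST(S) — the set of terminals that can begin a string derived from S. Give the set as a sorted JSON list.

Compute FIRST by fixpoint:
[1]
  A via A→a: +{a}
  S via S→b A: +{b}
  FIRST[S]={b}  FIRST[A]={a}
[2] — fixpoint
  FIRST[S]={b}  FIRST[A]={a}

FIRST(S) = ["b"]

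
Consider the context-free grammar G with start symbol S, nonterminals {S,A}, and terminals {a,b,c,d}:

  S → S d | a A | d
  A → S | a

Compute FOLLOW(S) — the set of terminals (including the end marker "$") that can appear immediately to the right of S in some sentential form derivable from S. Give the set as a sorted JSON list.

Compute FIRST by fixpoint:
pass 1:
  A via A→a: +{a}
  S via S→a A: +{a}
  S via S→d: +{d}
  S: {a,d}  A: {a}
pass 2:
  A via A→S: +{d}
  S: {a,d}  A: {a,d}
pass 3: — fixpoint
  S: {a,d}  A: {a,d}

FOLLOW sets:
initialize: $ ∈ FOLLOW(S)
pass 1:
  S→S d: FOLLOW(S) ⊇ FIRST(d) = {d}; new: +{d}
  S→a A: FOLLOW(A) ⊇ FOLLOW(S) ⊇ {$,d}; new: +{$,d}
  FOLLOW[S]={$,d}  FOLLOW[A]={$,d}
pass 2: (no change)
  FOLLOW[S]={$,d}  FOLLOW[A]={$,d}

FOLLOW(S) = ["$", "d"]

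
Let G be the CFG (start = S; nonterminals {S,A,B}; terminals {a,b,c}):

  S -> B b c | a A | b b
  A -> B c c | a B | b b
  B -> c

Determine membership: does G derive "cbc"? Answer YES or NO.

CNF form of G:
  S -> B X4 | T1 A | T2 T2
  A -> B X3 | T1 B | T2 T2
  B -> c
  T0 -> c
  T1 -> a
  T2 -> b
  X3 -> T0 T0
  X4 -> T2 T0

CYK table (by increasing span):
  [0..0]={B,T0}  "c"  orig:{B}
  [1..1]={T2}  "b"  orig:{}
  [2..2]={B,T0}  "c"  orig:{B}
  [0..1]=∅  "cb"
  [1..2]={X4}  "bc"  orig:{}
  [0..2]={S}  "cbc"

S ∈ T[0,2] ⇒ YES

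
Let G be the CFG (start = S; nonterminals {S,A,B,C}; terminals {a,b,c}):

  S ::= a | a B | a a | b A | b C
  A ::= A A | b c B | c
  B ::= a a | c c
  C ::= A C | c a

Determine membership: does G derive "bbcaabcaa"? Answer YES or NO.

Convert to CNF:
  S -> T0 A | T0 C | T2 B | T2 T2 | a
  A -> A A | T0 X3 | c
  B -> T1 T1 | T2 T2
  C -> A C | T1 T2
  T0 -> b
  T1 -> c
  T2 -> a
  X3 -> T1 B

Fill CYK table bottom-up:
  [0..0]={T0}  "b"  orig:{}
  [1..1]={T0}  "b"  orig:{}
  [2..2]={A,T1}  "c"  orig:{A}
  [3..3]={S,T2}  "a"  orig:{S}
  [4..4]={S,T2}  "a"  orig:{S}
  [5..5]={T0}  "b"  orig:{}
  [6..6]={A,T1}  "c"  orig:{A}
  [7..7]={S,T2}  "a"  orig:{S}
  [8..8]={S,T2}  "a"  orig:{S}
  [0..1]=∅  "bb"
  [1..2]={S}  "bc"
  [2..3]={C}  "ca"
  [3..4]={B,S}  "aa"
  [4..5]=∅  "ab"
  [5..6]={S}  "bc"
  [6..7]={C}  "ca"
  [7..8]={B,S}  "aa"
  [0..2]=∅  "bbc"
  [1..3]={S}  "bca"
  [2..4]={X3}  "caa"  orig:{}
  [3..5]=∅  "aab"
  [4..6]=∅  "abc"
  [5..7]={S}  "bca"
  [6..8]={X3}  "caa"  orig:{}
  [0..3]=∅  "bbca"
  [1..4]={A}  "bcaa"
  [2..5]=∅  "caab"
  [3..6]=∅  "aabc"
  [4..7]=∅  "abca"
  [5..8]={A}  "bcaa"
  [0..4]={S}  "bbcaa"
  [1..5]=∅  "bcaab"
  [2..6]=∅  "caabc"
  [3..7]=∅  "aabca"
  [4..8]=∅  "abcaa"
  [0..5]=∅  "bbcaab"
  [1..6]=∅  "bcaabc"
  [2..7]=∅  "caabca"
  [3..8]=∅  "aabcaa"
  [0..6]=∅  "bbcaabc"
  [1..7]=∅  "bcaabca"
  [2..8]=∅  "caabcaa"
  [0..7]=∅  "bbcaabca"
  [1..8]={A}  "bcaabcaa"
  [0..8]={S}  "bbcaabcaa"

S ∈ T[0,8] ⇒ YES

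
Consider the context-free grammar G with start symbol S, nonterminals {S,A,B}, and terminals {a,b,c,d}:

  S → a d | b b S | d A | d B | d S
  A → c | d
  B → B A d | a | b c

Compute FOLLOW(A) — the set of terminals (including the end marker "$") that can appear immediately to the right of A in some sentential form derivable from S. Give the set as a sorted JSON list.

FIRST iteration:
round 1:
  A via A→c: +{c}
  A via A→d: +{d}
  B via B→a: +{a}
  B via B→b c: +{b}
  S via S→a d: +{a}
  S via S→b b S: +{b}
  S via S→d A: +{d}
  FIRST[S]={a,b,d}  FIRST[A]={c,d}  FIRST[B]={a,b}
round 2: — fixpoint
  FIRST[S]={a,b,d}  FIRST[A]={c,d}  FIRST[B]={a,b}

FOLLOW sets:
initialize: $ ∈ FOLLOW(S)
[1]
  B→B A d: FOLLOW(B) ⊇ FIRST(A) = {c,d}; new: +{c,d}
  B→B A d: FOLLOW(A) ⊇ FIRST(d) = {d}; new: +{d}
  S→d A: FOLLOW(A) ⊇ FOLLOW(S) ⊇ {$}; new: +{$}
  S→d B: FOLLOW(B) ⊇ FOLLOW(S) ⊇ {$}; new: +{$}
  FOLLOW[S]={$}  FOLLOW[A]={$,d}  FOLLOW[B]={$,c,d}
[2] (stable)
  FOLLOW[S]={$}  FOLLOW[A]={$,d}  FOLLOW[B]={$,c,d}

FOLLOW(A) = ["$", "d"]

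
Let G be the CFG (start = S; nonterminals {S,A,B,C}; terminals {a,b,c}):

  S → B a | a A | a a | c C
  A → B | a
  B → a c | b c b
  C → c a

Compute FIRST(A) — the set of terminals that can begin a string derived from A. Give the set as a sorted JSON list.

Compute FIRST by fixpoint:
[1]
  A via A→a: +{a}
  B via B→a c: +{a}
  B via B→b c b: +{b}
  C via C→c a: +{c}
  S via S→B a: +{a,b}
  S via S→c C: +{c}
  S: {a,b,c}  A: {a}  B: {a,b}  C: {c}
[2]
  A via A→B: +{b}
  S: {a,b,c}  A: {a,b}  B: {a,b}  C: {c}
[3] (no change)
  S: {a,b,c}  A: {a,b}  B: {a,b}  C: {c}

FIRST(A) = ["a", "b"]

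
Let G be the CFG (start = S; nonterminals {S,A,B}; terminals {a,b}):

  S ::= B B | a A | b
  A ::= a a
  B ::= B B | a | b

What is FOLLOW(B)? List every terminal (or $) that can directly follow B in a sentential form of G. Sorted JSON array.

FIRST iteration:
iter 1:
  A via A→a a: +{a}
  B via B→a: +{a}
  B via B→b: +{b}
  S via S→B B: +{a,b}
  FIRST[S]={a,b}  FIRST[A]={a}  FIRST[B]={a,b}
iter 2: (stable)
  FIRST[S]={a,b}  FIRST[A]={a}  FIRST[B]={a,b}

FOLLOW iteration:
seed FOLLOW(S) with $
[1]
  B→B B: FOLLOW(B) ⊇ FIRST(B) = {a,b}; new: +{a,b}
  S→B B: FOLLOW(B) ⊇ FOLLOW(S) ⊇ {$}; new: +{$}
  S→a A: FOLLOW(A) ⊇ FOLLOW(S) ⊇ {$}; new: +{$}
  FOLLOW(S)={$}  FOLLOW(A)={$}  FOLLOW(B)={$,a,b}
[2] — fixpoint
  FOLLOW(S)={$}  FOLLOW(A)={$}  FOLLOW(B)={$,a,b}

FOLLOW(B) = ["$", "a", "b"]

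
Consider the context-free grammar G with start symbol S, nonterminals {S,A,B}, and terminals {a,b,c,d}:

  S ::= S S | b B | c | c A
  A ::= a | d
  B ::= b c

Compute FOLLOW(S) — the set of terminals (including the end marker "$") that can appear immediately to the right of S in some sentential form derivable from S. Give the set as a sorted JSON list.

FIRST iteration:
pass 1:
  A via A→a: +{a}
  A via A→d: +{d}
  B via B→b c: +{b}
  S via S→b B: +{b}
  S via S→c: +{c}
  FIRST(S)={b,c}  FIRST(A)={a,d}  FIRST(B)={b}
pass 2: — fixpoint
  FIRST(S)={b,c}  FIRST(A)={a,d}  FIRST(B)={b}

FOLLOW sets:
seed FOLLOW(S) with $
[1]
  S→S S: FOLLOW(S) ⊇ FIRST(S) = {b,c}; new: +{b,c}
  S→b B: FOLLOW(B) ⊇ FOLLOW(S) ⊇ {$,b,c}; new: +{$,b,c}
  S→c A: FOLLOW(A) ⊇ FOLLOW(S) ⊇ {$,b,c}; new: +{$,b,c}
  FOLLOW(S)={$,b,c}  FOLLOW(A)={$,b,c}  FOLLOW(B)={$,b,c}
[2] (no change)
  FOLLOW(S)={$,b,c}  FOLLOW(A)={$,b,c}  FOLLOW(B)={$,b,c}

FOLLOW(S) = ["$", "b", "c"]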